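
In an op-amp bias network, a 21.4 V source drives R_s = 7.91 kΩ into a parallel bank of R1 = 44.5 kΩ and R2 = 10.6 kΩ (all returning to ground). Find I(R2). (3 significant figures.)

I ≈ 1.05 mA

Parallel bank: R_p = 1/(1/44.5 + 1/10.6) = 8.561 kΩ.
V_A by voltage divider: V_A = 21.4 × 8.561/(7.91 + 8.561) = 11.12 V.
I(R2) = V_A / R2 = 11.12/10.6 = 1.049 mA.
(Check via current divider: I_total = 1.299 mA; share G_k/ΣG = 0.8076 → same result.)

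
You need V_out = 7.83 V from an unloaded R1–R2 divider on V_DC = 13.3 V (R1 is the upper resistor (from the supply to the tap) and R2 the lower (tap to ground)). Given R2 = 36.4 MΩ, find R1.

R1 ≈ 25.4 MΩ

Required fraction k = V_out/V_DC = 0.5887.
R1 = R2·(1/k − 1) = 36.4 × 0.6986 = 25.43 MΩ.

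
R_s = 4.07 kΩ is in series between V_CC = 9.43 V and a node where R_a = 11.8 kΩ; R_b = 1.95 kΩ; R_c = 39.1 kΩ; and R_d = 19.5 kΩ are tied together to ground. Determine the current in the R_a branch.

Parallel bank: R_p = 1/(1/11.8 + 1/1.95 + 1/39.1 + 1/19.5) = 1.483 kΩ.
V_A by voltage divider: V_A = 9.43 × 1.483/(4.07 + 1.483) = 2.518 V.
I(R_a) = V_A / R_a = 2.518/11.8 = 0.2134 mA.
(Equivalently: I_total = 1.698 mA, then current-divider fraction G_k/ΣG = 0.1257.)

I ≈ 0.213 mA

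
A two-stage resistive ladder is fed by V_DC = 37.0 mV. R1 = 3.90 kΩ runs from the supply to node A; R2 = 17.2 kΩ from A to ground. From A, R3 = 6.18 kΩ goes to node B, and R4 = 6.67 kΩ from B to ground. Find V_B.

Looking into the second stage from A: R3 + R4 = 12.85 kΩ appears in parallel with R2.
R2 ‖ (R3+R4) = 7.355 kΩ.
First divider: V_A = V_DC · 7.355/(3.90 + 7.355) = 24.18 mV.
Then the unloaded second divider: V_B = V_A × R4/(R3+R4) = 24.18 × 0.5191 = 12.55 mV.

V_B ≈ 12.6 mV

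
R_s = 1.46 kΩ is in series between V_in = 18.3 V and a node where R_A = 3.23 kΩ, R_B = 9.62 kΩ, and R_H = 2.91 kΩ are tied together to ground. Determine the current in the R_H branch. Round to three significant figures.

I ≈ 2.99 mA

Parallel bank: R_p = 1/(1/3.23 + 1/9.62 + 1/2.91) = 1.321 kΩ.
V_A by voltage divider: V_A = 18.3 × 1.321/(1.46 + 1.321) = 8.692 V.
I(R_H) = V_A / R_H = 8.692/2.91 = 2.987 mA.
(Check via current divider: I_total = 6.581 mA; share G_k/ΣG = 0.4538 → same result.)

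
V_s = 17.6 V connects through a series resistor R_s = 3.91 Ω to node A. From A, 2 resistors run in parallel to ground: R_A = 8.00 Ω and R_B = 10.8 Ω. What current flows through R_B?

Parallel bank: R_p = 1/(1/8.00 + 1/10.8) = 4.596 Ω.
V_A = 17.6 × 4.596/8.506 = 9.509 V.
I(R_B) = V_A / R_B = 9.509/10.8 = 0.8805 A.

I ≈ 0.881 A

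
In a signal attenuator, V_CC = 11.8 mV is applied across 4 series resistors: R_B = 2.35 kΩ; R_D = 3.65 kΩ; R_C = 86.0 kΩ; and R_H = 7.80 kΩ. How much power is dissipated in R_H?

Series current I = V_CC/ΣR = 11.8/99.80 = 0.1182 µA.
V(R_H) = I·R = 0.9222 mV; P = V·I = 0.9222 × 0.1182 = 0.1090 nW.

P ≈ 0.109 nW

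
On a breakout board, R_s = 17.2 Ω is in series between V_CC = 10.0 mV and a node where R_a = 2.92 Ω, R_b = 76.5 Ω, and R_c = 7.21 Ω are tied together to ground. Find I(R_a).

Combine the parallel branches: R_p = (1/2.92 + 1/76.5 + 1/7.21)⁻¹ = 2.023 Ω.
V_A = 10.0 × 2.023/19.22 = 1.053 mV.
Branch current I = V_A/R_a = 1.053/2.92 = 0.3605 mA.
(Check via current divider: I_total = 0.5202 mA; share G_k/ΣG = 0.6929 → same result.)

I ≈ 0.360 mA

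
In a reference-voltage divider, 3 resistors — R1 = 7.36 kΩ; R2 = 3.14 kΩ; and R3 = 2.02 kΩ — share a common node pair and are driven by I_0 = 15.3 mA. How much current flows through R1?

ΣG = 1/7.36 + 1/3.14 + 1/2.02 = 0.9494.
R1 takes the fraction G_k/ΣG = 0.1359/0.9494 = 0.1431, so I = 15.3 × 0.1431 = 2.190 mA.

I ≈ 2.19 mA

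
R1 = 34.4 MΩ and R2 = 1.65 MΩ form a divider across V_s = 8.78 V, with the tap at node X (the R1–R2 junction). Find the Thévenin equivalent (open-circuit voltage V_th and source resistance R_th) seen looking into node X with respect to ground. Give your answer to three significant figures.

V_th is the unloaded tap voltage: V_s · R2/(R1+R2) = 8.78 × 0.04577 = 0.4019 V.
Zeroing V_s shorts the top of R1 to ground, so R_th = R1 ‖ R2 = 1.574 MΩ.

V_th ≈ 0.402 V, R_th ≈ 1.57 MΩ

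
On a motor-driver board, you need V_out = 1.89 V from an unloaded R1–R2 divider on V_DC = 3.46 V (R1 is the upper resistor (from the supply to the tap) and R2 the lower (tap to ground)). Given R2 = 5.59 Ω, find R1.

R1 ≈ 4.64 Ω

The divider ratio is R2/(R1+R2) = 1.89/3.46 = 0.5462.
Rearranging, R1 = R2·(1−k)/k = 5.59 × 0.8307 = 4.644 Ω.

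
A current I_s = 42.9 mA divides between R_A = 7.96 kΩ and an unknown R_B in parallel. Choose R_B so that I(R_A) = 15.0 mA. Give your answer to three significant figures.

R_B ≈ 4.28 kΩ

In a two-way split, I_A/I_s = R_B/(R_A + R_B).
With f = 0.3497, R_B = R_A · f/(1−f) = 7.96 × 0.5376 = 4.280 kΩ.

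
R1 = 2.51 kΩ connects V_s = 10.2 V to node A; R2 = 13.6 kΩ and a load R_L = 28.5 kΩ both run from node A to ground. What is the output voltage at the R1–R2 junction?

V_out ≈ 8.01 V

R2 ‖ R_L = (13.6 × 28.5)/(13.6 + 28.5) = 9.207 kΩ.
Then V_out = V_s · R2'/(R1 + R2') = 10.2 × 9.207/11.72 = 8.015 V.
(Unloaded it would be 8.61 V; the load pulls it down.)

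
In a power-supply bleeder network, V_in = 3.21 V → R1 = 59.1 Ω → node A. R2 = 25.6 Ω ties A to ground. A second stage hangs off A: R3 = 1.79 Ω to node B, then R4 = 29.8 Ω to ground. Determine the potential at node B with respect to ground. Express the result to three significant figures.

V_B ≈ 0.585 V

The second stage (R3 + R4 = 31.59 Ω) loads node A in parallel with R2.
Effective lower resistance at A: R2 ‖ 31.59 = 14.14 Ω.
First divider: V_A = V_in · 14.14/(59.1 + 14.14) = 0.6198 V.
Stage 2 is unloaded, so V_B = V_A · R4/(R3+R4) = 0.6198 × 29.8/31.59 = 0.5846 V.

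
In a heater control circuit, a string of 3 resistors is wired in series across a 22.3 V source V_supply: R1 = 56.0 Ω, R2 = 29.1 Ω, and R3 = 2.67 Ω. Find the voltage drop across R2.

V ≈ 7.39 V

ΣR = 56.0 + 29.1 + 2.67 = 87.77 Ω.
Voltage divider: V = V_supply · (29.10 / 87.77) = 22.3 × 0.3315 = 7.394 V.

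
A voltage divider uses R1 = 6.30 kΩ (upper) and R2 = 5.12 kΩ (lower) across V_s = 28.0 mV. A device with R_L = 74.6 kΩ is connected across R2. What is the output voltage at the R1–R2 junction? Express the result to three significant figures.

V_out ≈ 12.1 mV

R2 ‖ R_L = (5.12 × 74.6)/(5.12 + 74.6) = 4.791 kΩ.
Voltage divider with the loaded lower leg: V_out = 28.0 × 4.791/(6.30 + 4.791) = 28.0 × 0.4320 = 12.10 mV.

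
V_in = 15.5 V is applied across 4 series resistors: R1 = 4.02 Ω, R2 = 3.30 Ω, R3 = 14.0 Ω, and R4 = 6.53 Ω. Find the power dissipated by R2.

ΣR = 27.85 Ω → I = 15.5/27.85 = 0.5566 A.
P = I²R = 0.3098 × 3.30 = 1.022 W.

P ≈ 1.02 W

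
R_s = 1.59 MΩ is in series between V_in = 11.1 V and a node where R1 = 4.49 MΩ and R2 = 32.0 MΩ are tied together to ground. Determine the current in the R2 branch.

Equivalent of the parallel group: R_p = 3.938 MΩ.
Node voltage V_A = V_in · R_p/(R_s + R_p) = 11.1 × 0.7123 = 7.907 V.
I(R2) = V_A / R2 = 7.907/32.0 = 0.2471 µA.
(Check via current divider: I_total = 2.008 µA; share G_k/ΣG = 0.1230 → same result.)

I ≈ 0.247 µA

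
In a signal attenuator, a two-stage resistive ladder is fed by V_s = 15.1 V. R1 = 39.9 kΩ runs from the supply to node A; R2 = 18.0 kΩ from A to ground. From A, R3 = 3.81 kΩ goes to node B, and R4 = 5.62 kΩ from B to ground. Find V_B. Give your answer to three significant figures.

Looking into the second stage from A: R3 + R4 = 9.430 kΩ appears in parallel with R2.
R2 ‖ (R3+R4) = 6.188 kΩ.
First divider: V_A = V_s · 6.188/(39.9 + 6.188) = 2.027 V.
Stage 2 is unloaded, so V_B = V_A · R4/(R3+R4) = 2.027 × 5.62/9.430 = 1.208 V.

V_B ≈ 1.21 V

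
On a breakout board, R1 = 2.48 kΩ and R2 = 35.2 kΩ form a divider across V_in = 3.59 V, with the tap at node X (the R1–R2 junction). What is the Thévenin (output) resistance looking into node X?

Looking into X with the source shorted: R_th = R1·R2/(R1+R2) = 2.480 × 35.2/37.68 = 2.317 kΩ.

R_th ≈ 2.32 kΩ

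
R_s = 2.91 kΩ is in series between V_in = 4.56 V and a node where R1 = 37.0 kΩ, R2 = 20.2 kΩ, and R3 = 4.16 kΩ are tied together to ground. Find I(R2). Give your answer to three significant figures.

Combine the parallel branches: R_p = (1/37.0 + 1/20.2 + 1/4.16)⁻¹ = 3.155 kΩ.
V_A = 4.56 × 3.155/6.065 = 2.372 V.
Branch current I = V_A/R2 = 2.372/20.2 = 0.1174 mA.
(Check via current divider: I_total = 0.7518 mA; share G_k/ΣG = 0.1562 → same result.)

I ≈ 0.117 mA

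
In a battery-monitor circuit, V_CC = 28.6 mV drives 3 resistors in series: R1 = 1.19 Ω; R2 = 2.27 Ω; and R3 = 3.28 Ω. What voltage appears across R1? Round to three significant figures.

V ≈ 5.05 mV

ΣR = 1.19 + 2.27 + 3.28 = 6.740 Ω.
By the voltage-divider rule, V = 28.6 × 1.190/6.740 = 5.050 mV.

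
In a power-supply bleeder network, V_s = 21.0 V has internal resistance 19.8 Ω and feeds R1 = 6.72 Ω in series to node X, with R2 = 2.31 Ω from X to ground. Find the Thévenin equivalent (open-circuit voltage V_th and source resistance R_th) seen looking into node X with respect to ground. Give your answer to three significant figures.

V_th ≈ 1.68 V, R_th ≈ 2.12 Ω

R1' = 19.8 + 6.72 = 26.52 Ω (source resistance + R1).
V_th is the unloaded tap voltage: V_s · R2/(R1'+R2) = 21.0 × 0.08012 = 1.683 V.
Looking into X with the source shorted: R_th = R1'·R2/(R1'+R2) = 26.52 × 2.31/28.83 = 2.125 Ω.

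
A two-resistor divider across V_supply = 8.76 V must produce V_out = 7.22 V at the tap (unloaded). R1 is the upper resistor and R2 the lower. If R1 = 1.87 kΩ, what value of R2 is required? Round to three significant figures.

V_out/V_supply = R2/(R1+R2) = 0.8242.
So R2 = R1 · V_out/(V_supply − V_out) = 1.87 × 7.22/(8.76 − 7.22) = 1.87 × 4.688 = 8.767 kΩ.

R2 ≈ 8.77 kΩ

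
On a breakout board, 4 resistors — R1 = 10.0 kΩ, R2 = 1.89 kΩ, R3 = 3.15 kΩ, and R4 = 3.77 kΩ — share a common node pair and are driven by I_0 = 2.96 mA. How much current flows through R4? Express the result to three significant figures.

Conductances: ΣG = 1/10.0 + 1/1.89 + 1/3.15 + 1/3.77 = 1.212 (1/kΩ).
Current divider: I(R4) = I_0 · G_k/ΣG = 2.96 × (0.2653/1.212) = 2.96 × 0.2189 = 0.6479 mA.

I ≈ 0.648 mA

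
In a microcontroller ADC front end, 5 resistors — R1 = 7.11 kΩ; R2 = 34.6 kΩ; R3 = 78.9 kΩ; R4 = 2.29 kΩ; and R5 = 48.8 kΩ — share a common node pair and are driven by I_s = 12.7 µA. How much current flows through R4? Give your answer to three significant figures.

ΣG = 1/7.11 + 1/34.6 + 1/78.9 + 1/2.29 + 1/48.8 = 0.6394.
By the current-divider rule, I = I_s · G_k/ΣG = 12.7 × 0.6830 = 8.674 µA.

I ≈ 8.67 µA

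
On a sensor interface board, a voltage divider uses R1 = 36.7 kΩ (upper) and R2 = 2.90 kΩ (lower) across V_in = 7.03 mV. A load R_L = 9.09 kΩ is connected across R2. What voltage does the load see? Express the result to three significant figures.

V_out ≈ 0.397 mV

The load sits in parallel with R2, giving an effective lower resistance R2' = R2·R_L/(R2+R_L) = 2.199 kΩ.
Then V_out = V_in · R2'/(R1 + R2') = 7.03 × 2.199/38.90 = 0.3973 mV.
(Unloaded it would be 0.515 mV; the load pulls it down.)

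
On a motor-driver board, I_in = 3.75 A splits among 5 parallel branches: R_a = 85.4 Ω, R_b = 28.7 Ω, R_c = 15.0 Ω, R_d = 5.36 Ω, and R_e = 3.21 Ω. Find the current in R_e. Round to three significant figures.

Total conductance ΣG = 1/85.4 + 1/28.7 + 1/15.0 + 1/5.36 + 1/3.21 = 0.6113 (units of 1/Ω).
Current divider: I(R_e) = I_in · G_k/ΣG = 3.75 × (0.3115/0.6113) = 3.75 × 0.5096 = 1.911 A.

I ≈ 1.91 A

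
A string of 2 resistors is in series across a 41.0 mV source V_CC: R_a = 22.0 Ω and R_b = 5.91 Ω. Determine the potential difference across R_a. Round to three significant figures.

V ≈ 32.3 mV

ΣR = 22.0 + 5.91 = 27.91 Ω.
By the voltage-divider rule, V = 41.0 × 22.00/27.91 = 32.32 mV.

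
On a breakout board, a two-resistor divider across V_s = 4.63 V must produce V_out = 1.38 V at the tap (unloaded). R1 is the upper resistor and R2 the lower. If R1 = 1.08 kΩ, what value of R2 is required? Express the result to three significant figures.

The divider ratio is R2/(R1+R2) = 1.38/4.63 = 0.2981.
Rearranging, R2 = R1·k/(1−k) = 1.08 × 0.4246 = 0.4586 kΩ.

R2 ≈ 0.459 kΩ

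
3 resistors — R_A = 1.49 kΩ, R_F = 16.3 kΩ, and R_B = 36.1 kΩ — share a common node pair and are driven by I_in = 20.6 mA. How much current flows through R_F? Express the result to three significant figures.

Conductances: ΣG = 1/1.49 + 1/16.3 + 1/36.1 = 0.7602 (1/kΩ).
Current divider: I(R_F) = I_in · G_k/ΣG = 20.6 × (0.06135/0.7602) = 20.6 × 0.08070 = 1.662 mA.

I ≈ 1.66 mA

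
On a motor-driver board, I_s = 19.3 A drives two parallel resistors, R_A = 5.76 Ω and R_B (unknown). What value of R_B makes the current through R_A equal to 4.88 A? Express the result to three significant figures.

The fraction through R_A equals R_B/(R_A+R_B).
4.88/19.3 = R_B/(R_A + R_B) → R_B = R_A · (0.2528)/(1 − 0.2528) = 5.76 × 0.3384 = 1.949 Ω.

R_B ≈ 1.95 Ω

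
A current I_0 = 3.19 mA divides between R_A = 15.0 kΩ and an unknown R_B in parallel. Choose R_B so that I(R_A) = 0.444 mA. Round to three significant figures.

The fraction through R_A equals R_B/(R_A+R_B).
0.444/3.19 = R_B/(R_A + R_B) → R_B = R_A · (0.1392)/(1 − 0.1392) = 15.0 × 0.1617 = 2.425 kΩ.

R_B ≈ 2.43 kΩ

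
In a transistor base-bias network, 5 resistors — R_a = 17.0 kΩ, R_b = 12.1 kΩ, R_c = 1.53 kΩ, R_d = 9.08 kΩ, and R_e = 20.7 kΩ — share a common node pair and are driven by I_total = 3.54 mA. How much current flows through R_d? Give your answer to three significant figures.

I ≈ 0.409 mA

ΣG = 1/17.0 + 1/12.1 + 1/1.53 + 1/9.08 + 1/20.7 = 0.9535.
By the current-divider rule, I = I_total · G_k/ΣG = 3.54 × 0.1155 = 0.4089 mA.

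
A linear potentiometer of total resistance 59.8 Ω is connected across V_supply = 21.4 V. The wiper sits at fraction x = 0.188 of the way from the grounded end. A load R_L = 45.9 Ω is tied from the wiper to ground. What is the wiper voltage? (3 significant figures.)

V_out ≈ 3.36 V

The pot divides into 48.56 Ω above the wiper and 11.24 Ω below.
Lower segment in parallel with the load: 11.24 ‖ 45.9 = 9.031 Ω.
Loaded-divider output: V_out = 21.4 × 0.1568 = 3.356 V.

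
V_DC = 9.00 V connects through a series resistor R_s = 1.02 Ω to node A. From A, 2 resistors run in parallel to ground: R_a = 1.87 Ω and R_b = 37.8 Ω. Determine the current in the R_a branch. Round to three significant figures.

Combine the parallel branches: R_p = (1/1.87 + 1/37.8)⁻¹ = 1.782 Ω.
V_A = 9.00 × 1.782/2.802 = 5.724 V.
Branch current I = V_A/R_a = 5.724/1.87 = 3.061 A.

I ≈ 3.06 A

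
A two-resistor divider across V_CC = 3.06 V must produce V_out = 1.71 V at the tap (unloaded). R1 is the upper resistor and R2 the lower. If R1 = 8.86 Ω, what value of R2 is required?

V_out/V_CC = R2/(R1+R2) = 0.5588.
R2 = R1 · 0.5588/(1 − 0.5588) = 11.22 Ω.

R2 ≈ 11.2 Ω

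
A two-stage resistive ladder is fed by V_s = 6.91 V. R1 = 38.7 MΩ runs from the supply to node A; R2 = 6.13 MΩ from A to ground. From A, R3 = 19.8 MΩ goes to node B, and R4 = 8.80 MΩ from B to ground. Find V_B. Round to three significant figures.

V_B ≈ 0.245 V

Node A sees R2 in parallel with the series input of stage 2, R3 + R4 = 28.60 MΩ.
R2 ‖ (R3+R4) = 5.048 MΩ.
So V_A = 6.91 × 0.1154 = 0.7973 V.
Then the unloaded second divider: V_B = V_A × R4/(R3+R4) = 0.7973 × 0.3077 = 0.2453 V.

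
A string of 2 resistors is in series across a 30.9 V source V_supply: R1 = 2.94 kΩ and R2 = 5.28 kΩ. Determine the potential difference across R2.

V ≈ 19.8 V

ΣR = 2.94 + 5.28 = 8.220 kΩ.
By the voltage-divider rule, V = 30.9 × 5.280/8.220 = 19.85 V.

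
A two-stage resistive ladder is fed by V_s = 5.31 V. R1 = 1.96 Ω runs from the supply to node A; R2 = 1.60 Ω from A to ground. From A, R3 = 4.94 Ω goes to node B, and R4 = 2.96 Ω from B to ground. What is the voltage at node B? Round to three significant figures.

Node A sees R2 in parallel with the series input of stage 2, R3 + R4 = 7.900 Ω.
Effective lower resistance at A: R2 ‖ 7.900 = 1.331 Ω.
V_A = 5.31 × 1.331/(1.96 + 1.331) = 2.147 V.
V_B = V_A × 0.3747 = 0.8045 V.

V_B ≈ 0.804 V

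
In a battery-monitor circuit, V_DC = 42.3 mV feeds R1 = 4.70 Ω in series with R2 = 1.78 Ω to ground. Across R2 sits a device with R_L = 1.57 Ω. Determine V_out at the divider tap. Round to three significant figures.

R2 ‖ R_L = (1.78 × 1.57)/(1.78 + 1.57) = 0.8342 Ω.
Now apply the divider: V_out = 42.3 × 0.1507 = 6.376 mV.

V_out ≈ 6.38 mV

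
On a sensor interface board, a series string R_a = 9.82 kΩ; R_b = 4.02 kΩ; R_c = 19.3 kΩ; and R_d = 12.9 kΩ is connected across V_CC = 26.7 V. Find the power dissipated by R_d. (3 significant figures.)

P ≈ 4.34 mW

The common current is I = 26.7/46.04 = 0.5799 mA.
P = I²R = 0.3363 × 12.9 = 4.339 mW.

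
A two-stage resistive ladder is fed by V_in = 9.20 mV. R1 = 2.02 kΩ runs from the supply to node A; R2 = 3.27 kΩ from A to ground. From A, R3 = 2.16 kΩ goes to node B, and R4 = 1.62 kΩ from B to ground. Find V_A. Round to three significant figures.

V_A ≈ 4.27 mV

Node A sees R2 in parallel with the series input of stage 2, R3 + R4 = 3.780 kΩ.
Effective lower resistance at A: R2 ‖ 3.780 = 1.753 kΩ.
V_A = 9.20 × 1.753/(2.02 + 1.753) = 4.275 mV.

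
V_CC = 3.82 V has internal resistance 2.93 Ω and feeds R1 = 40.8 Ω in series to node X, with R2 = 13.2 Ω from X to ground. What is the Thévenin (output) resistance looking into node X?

R1' = 2.93 + 40.8 = 43.73 Ω (source resistance + R1).
With V_CC suppressed (replaced by a short), R_th = R1' ‖ R2 = (43.73 × 13.2)/(43.73 + 13.2) = 10.14 Ω.

R_th ≈ 10.1 Ω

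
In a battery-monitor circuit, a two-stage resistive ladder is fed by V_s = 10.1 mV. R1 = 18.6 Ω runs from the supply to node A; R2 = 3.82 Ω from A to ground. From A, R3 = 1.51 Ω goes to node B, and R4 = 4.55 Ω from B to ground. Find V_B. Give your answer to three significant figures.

The second stage (R3 + R4 = 6.060 Ω) loads node A in parallel with R2.
Effective lower resistance at A: R2 ‖ 6.060 = 2.343 Ω.
So V_A = 10.1 × 0.1119 = 1.130 mV.
Stage 2 is unloaded, so V_B = V_A · R4/(R3+R4) = 1.130 × 4.55/6.060 = 0.8484 mV.

V_B ≈ 0.848 mV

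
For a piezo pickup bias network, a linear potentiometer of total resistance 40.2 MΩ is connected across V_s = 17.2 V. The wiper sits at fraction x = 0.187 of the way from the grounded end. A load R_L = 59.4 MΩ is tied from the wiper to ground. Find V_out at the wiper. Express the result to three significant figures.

The pot divides into 32.68 MΩ above the wiper and 7.517 MΩ below.
R_L loads the lower segment: effective lower R = 6.673 MΩ.
V_out = 17.2 × 6.673/(32.68 + 6.673) = 2.916 V.
(Unloaded: V_out = x·V_s = 3.22 V.)

V_out ≈ 2.92 V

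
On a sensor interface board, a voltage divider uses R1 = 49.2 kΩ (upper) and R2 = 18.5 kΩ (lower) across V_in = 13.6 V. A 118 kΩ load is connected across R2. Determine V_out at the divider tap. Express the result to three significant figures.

R2 ‖ R_L = (18.5 × 118)/(18.5 + 118) = 15.99 kΩ.
Then V_out = V_in · R2'/(R1 + R2') = 13.6 × 15.99/65.19 = 3.336 V.

V_out ≈ 3.34 V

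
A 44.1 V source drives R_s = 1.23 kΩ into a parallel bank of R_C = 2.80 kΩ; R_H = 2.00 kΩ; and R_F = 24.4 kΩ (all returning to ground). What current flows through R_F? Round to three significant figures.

I ≈ 0.859 mA

Parallel bank: R_p = 1/(1/2.80 + 1/2.00 + 1/24.4) = 1.113 kΩ.
V_A = 44.1 × 1.113/2.343 = 20.95 V.
Branch current I = V_A/R_F = 20.95/24.4 = 0.8587 mA.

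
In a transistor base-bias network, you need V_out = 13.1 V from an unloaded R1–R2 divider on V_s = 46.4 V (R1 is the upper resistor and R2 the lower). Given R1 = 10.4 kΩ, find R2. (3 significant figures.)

V_out/V_s = R2/(R1+R2) = 0.2823.
So R2 = R1 · V_out/(V_s − V_out) = 10.4 × 13.1/(46.4 − 13.1) = 10.4 × 0.3934 = 4.091 kΩ.

R2 ≈ 4.09 kΩ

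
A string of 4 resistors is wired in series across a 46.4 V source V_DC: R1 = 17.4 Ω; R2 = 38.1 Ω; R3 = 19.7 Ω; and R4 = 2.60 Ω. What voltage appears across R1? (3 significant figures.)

V ≈ 10.4 V

Series total: ΣR = 17.4 + 38.1 + 19.7 + 2.60 = 77.80 Ω.
Voltage divider: V = V_DC · (17.40 / 77.80) = 46.4 × 0.2237 = 10.38 V.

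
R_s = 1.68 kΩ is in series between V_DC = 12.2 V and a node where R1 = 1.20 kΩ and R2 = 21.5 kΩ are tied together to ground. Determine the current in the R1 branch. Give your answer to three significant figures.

I ≈ 4.10 mA

Combine the parallel branches: R_p = (1/1.20 + 1/21.5)⁻¹ = 1.137 kΩ.
Node voltage V_A = V_DC · R_p/(R_s + R_p) = 12.2 × 0.4035 = 4.923 V.
Branch current I = V_A/R1 = 4.923/1.20 = 4.103 mA.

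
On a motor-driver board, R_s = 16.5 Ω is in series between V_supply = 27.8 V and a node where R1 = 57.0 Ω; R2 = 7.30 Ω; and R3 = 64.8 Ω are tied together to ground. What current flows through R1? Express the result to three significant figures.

Parallel bank: R_p = 1/(1/57.0 + 1/7.30 + 1/64.8) = 5.884 Ω.
V_A = 27.8 × 5.884/22.38 = 7.307 V.
Branch current I = V_A/R1 = 7.307/57.0 = 0.1282 A.

I ≈ 0.128 A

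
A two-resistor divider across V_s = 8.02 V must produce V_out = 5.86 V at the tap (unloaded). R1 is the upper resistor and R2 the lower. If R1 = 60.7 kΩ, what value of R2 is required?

R2 ≈ 165 kΩ

The divider ratio is R2/(R1+R2) = 5.86/8.02 = 0.7307.
Rearranging, R2 = R1·k/(1−k) = 60.7 × 2.713 = 164.7 kΩ.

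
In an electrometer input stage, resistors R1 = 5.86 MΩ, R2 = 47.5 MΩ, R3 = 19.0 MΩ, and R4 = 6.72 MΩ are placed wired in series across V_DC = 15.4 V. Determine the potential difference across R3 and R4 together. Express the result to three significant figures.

ΣR = 5.86 + 47.5 + 19.0 + 6.72 = 79.08 MΩ.
R_{R3..R4} = 19.0 + 6.72 = 25.72 MΩ.
By the voltage-divider rule, V = 15.4 × 25.72/79.08 = 5.009 V.

V ≈ 5.01 V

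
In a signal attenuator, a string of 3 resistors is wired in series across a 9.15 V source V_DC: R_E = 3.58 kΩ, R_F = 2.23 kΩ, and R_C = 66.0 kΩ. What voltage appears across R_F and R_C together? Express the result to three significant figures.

V ≈ 8.69 V

Series total: ΣR = 3.58 + 2.23 + 66.0 = 71.81 kΩ.
R_{R_F..R_C} = 2.23 + 66.0 = 68.23 kΩ.
V = V_DC · R/ΣR = 9.15 × 0.9501 = 8.694 V.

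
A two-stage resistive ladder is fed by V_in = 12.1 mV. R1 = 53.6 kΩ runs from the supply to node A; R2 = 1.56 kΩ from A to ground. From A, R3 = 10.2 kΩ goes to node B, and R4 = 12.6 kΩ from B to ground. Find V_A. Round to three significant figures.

The second stage (R3 + R4 = 22.80 kΩ) loads node A in parallel with R2.
Effective lower resistance at A: R2 ‖ 22.80 = 1.460 kΩ.
V_A = 12.1 × 1.460/(53.6 + 1.460) = 0.3209 mV.

V_A ≈ 0.321 mV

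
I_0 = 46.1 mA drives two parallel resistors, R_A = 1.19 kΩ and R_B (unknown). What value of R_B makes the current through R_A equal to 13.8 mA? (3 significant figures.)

In a two-way split, I_A/I_0 = R_B/(R_A + R_B).
With f = 0.2993, R_B = R_A · f/(1−f) = 1.19 × 0.4272 = 0.5084 kΩ.

R_B ≈ 0.508 kΩ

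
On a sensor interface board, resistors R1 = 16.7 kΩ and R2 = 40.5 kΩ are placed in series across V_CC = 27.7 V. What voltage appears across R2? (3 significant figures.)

V ≈ 19.6 V

Series total: ΣR = 16.7 + 40.5 = 57.20 kΩ.
V = V_CC · R/ΣR = 27.7 × 0.7080 = 19.61 V.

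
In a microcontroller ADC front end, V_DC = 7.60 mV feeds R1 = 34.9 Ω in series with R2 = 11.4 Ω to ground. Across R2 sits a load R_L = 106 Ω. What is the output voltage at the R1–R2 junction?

V_out ≈ 1.73 mV

The load sits in parallel with R2, giving an effective lower resistance R2' = R2·R_L/(R2+R_L) = 10.29 Ω.
Voltage divider with the loaded lower leg: V_out = 7.60 × 10.29/(34.9 + 10.29) = 7.60 × 0.2278 = 1.731 mV.
(Unloaded it would be 1.87 mV; the load pulls it down.)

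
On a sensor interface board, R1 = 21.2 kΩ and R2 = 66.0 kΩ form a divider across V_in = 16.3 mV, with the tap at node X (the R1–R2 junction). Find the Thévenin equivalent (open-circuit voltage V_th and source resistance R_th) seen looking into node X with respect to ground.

V_th ≈ 12.3 mV, R_th ≈ 16.0 kΩ

V_th is the unloaded tap voltage: V_in · R2/(R1+R2) = 16.3 × 0.7569 = 12.34 mV.
With V_in suppressed (replaced by a short), R_th = R1 ‖ R2 = (21.20 × 66.0)/(21.20 + 66.0) = 16.05 kΩ.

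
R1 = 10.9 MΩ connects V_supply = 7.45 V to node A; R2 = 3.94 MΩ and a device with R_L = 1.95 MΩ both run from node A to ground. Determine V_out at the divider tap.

V_out ≈ 0.796 V

First combine the lower leg with the load: R2 ‖ R_L = 1.304 MΩ.
Then V_out = V_supply · R2'/(R1 + R2') = 7.45 × 1.304/12.20 = 0.7963 V.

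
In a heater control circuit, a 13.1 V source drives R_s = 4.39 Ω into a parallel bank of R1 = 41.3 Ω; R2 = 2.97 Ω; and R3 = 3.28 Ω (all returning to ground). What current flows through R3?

I ≈ 1.02 A

Equivalent of the parallel group: R_p = 1.502 Ω.
V_A = 13.1 × 1.502/5.892 = 3.339 V.
Branch current I = V_A/R3 = 3.339/3.28 = 1.018 A.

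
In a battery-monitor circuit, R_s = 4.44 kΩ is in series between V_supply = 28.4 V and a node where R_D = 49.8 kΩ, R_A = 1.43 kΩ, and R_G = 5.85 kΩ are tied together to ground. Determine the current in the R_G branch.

Combine the parallel branches: R_p = (1/49.8 + 1/1.43 + 1/5.85)⁻¹ = 1.123 kΩ.
V_A = 28.4 × 1.123/5.563 = 5.734 V.
I(R_G) = V_A / R_G = 5.734/5.85 = 0.9801 mA.

I ≈ 0.980 mA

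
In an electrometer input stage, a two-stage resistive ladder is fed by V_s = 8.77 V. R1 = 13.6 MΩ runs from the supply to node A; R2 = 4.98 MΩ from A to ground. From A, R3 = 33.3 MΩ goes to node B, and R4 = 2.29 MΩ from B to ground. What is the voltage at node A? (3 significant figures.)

V_A ≈ 2.13 V

Looking into the second stage from A: R3 + R4 = 35.59 MΩ appears in parallel with R2.
R2 ‖ (R3+R4) = 4.369 MΩ.
First divider: V_A = V_s · 4.369/(13.6 + 4.369) = 2.132 V.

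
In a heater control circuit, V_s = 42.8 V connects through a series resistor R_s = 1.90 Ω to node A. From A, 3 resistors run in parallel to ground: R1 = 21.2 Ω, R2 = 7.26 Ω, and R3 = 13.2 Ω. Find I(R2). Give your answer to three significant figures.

Parallel bank: R_p = 1/(1/21.2 + 1/7.26 + 1/13.2) = 3.836 Ω.
V_A = 42.8 × 3.836/5.736 = 28.62 V.
I(R2) = V_A / R2 = 28.62/7.26 = 3.943 A.
(Check via current divider: I_total = 7.461 A; share G_k/ΣG = 0.5284 → same result.)

I ≈ 3.94 A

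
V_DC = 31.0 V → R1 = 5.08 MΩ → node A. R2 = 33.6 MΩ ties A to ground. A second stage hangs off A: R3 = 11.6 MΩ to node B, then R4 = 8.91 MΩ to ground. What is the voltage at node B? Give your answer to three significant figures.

Node A sees R2 in parallel with the series input of stage 2, R3 + R4 = 20.51 MΩ.
R2 ‖ (R3+R4) = 12.74 MΩ.
First divider: V_A = V_DC · 12.74/(5.08 + 12.74) = 22.16 V.
V_B = V_A × 0.4344 = 9.627 V.

V_B ≈ 9.63 V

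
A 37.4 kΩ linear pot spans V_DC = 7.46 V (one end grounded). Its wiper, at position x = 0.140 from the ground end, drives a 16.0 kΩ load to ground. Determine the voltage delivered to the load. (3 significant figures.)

V_out ≈ 0.815 V

The pot divides into 32.16 kΩ above the wiper and 5.236 kΩ below.
Lower segment in parallel with the load: 5.236 ‖ 16.0 = 3.945 kΩ.
V_out = 7.46 × 3.945/(32.16 + 3.945) = 0.8150 V.
(Unloaded: V_out = x·V_DC = 1.04 V.)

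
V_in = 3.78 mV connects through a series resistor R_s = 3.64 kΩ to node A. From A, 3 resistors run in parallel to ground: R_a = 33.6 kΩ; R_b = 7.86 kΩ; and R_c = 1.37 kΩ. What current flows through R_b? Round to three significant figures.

I ≈ 0.114 µA

Combine the parallel branches: R_p = (1/33.6 + 1/7.86 + 1/1.37)⁻¹ = 1.128 kΩ.
Node voltage V_A = V_in · R_p/(R_s + R_p) = 3.78 × 0.2365 = 0.8940 mV.
I(R_b) = V_A / R_b = 0.8940/7.86 = 0.1137 µA.
(Check via current divider: I_total = 0.7929 µA; share G_k/ΣG = 0.1434 → same result.)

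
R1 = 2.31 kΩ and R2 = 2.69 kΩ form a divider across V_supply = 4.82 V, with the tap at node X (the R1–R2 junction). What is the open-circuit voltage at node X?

V_th ≈ 2.59 V

V_th is the unloaded tap voltage: V_supply · R2/(R1+R2) = 4.82 × 0.5380 = 2.593 V.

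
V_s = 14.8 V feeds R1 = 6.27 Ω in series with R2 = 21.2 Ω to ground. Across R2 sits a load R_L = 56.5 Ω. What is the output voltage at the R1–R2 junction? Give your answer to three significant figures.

V_out ≈ 10.5 V

The load sits in parallel with R2, giving an effective lower resistance R2' = R2·R_L/(R2+R_L) = 15.42 Ω.
Then V_out = V_s · R2'/(R1 + R2') = 14.8 × 15.42/21.69 = 10.52 V.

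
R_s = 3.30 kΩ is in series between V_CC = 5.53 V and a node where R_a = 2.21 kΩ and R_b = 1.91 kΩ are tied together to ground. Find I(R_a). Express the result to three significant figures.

I ≈ 0.593 mA

Parallel bank: R_p = 1/(1/2.21 + 1/1.91) = 1.025 kΩ.
V_A = 5.53 × 1.025/4.325 = 1.310 V.
I(R_a) = V_A / R_a = 1.310/2.21 = 0.5928 mA.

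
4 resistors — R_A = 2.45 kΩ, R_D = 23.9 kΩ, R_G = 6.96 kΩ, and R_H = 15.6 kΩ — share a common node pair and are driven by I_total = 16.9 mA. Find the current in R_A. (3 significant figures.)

I ≈ 10.5 mA

ΣG = 1/2.45 + 1/23.9 + 1/6.96 + 1/15.6 = 0.6578.
By the current-divider rule, I = I_total · G_k/ΣG = 16.9 × 0.6205 = 10.49 mA.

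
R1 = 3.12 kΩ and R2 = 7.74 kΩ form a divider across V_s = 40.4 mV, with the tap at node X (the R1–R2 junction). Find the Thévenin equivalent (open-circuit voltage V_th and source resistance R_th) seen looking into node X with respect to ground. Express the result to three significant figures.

With X open, the divider is unloaded: V_th = 40.4 × 7.74/10.86 = 28.79 mV.
Zeroing V_s shorts the top of R1 to ground, so R_th = R1 ‖ R2 = 2.224 kΩ.

V_th ≈ 28.8 mV, R_th ≈ 2.22 kΩ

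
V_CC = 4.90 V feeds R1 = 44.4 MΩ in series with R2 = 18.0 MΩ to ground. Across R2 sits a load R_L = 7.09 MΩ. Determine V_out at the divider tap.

R2 ‖ R_L = (18.0 × 7.09)/(18.0 + 7.09) = 5.086 MΩ.
Voltage divider with the loaded lower leg: V_out = 4.90 × 5.086/(44.4 + 5.086) = 4.90 × 0.1028 = 0.5036 V.

V_out ≈ 0.504 V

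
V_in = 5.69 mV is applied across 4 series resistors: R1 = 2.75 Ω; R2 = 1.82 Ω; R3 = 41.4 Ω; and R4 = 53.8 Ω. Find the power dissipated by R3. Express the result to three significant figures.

Series current I = V_in/ΣR = 5.69/99.77 = 0.05703 mA.
V(R3) = I·R = 2.361 mV; P = V·I = 2.361 × 0.05703 = 0.1347 µW.

P ≈ 0.135 µW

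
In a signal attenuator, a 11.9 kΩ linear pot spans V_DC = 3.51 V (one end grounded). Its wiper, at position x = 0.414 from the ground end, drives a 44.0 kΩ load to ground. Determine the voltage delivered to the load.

V_out ≈ 1.36 V

Split the track: R_lower = x·R_p = 4.927 kΩ, R_upper = (1−x)·R_p = 6.973 kΩ.
(x·R_p) ‖ R_L = 4.431 kΩ.
V_out = 3.51 × 4.431/(6.973 + 4.431) = 1.364 V.
(Unloaded: V_out = x·V_DC = 1.45 V.)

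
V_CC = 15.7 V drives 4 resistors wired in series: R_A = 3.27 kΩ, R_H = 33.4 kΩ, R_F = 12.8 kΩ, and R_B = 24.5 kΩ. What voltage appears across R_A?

V ≈ 0.694 V

ΣR = 3.27 + 33.4 + 12.8 + 24.5 = 73.97 kΩ.
Voltage divider: V = V_CC · (3.270 / 73.97) = 15.7 × 0.04421 = 0.6941 V.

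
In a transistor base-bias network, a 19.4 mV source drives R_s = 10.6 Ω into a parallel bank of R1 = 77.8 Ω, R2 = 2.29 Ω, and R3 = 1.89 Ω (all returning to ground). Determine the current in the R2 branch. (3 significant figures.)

Parallel bank: R_p = 1/(1/77.8 + 1/2.29 + 1/1.89) = 1.022 Ω.
V_A by voltage divider: V_A = 19.4 × 1.022/(10.6 + 1.022) = 1.706 mV.
Branch current I = V_A/R2 = 1.706/2.29 = 0.7449 mA.

I ≈ 0.745 mA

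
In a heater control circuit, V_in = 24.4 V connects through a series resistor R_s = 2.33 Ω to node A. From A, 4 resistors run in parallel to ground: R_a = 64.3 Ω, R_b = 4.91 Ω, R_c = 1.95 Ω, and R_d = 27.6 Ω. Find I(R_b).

I ≈ 1.78 A

Combine the parallel branches: R_p = (1/64.3 + 1/4.91 + 1/1.95 + 1/27.6)⁻¹ = 1.302 Ω.
V_A = 24.4 × 1.302/3.632 = 8.745 V.
Branch current I = V_A/R_b = 8.745/4.91 = 1.781 A.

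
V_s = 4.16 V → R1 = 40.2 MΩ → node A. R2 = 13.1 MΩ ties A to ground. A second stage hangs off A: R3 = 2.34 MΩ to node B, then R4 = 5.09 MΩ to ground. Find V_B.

V_B ≈ 0.301 V

Looking into the second stage from A: R3 + R4 = 7.430 MΩ appears in parallel with R2.
Effective lower resistance at A: R2 ‖ 7.430 = 4.741 MΩ.
First divider: V_A = V_s · 4.741/(40.2 + 4.741) = 0.4389 V.
Stage 2 is unloaded, so V_B = V_A · R4/(R3+R4) = 0.4389 × 5.09/7.430 = 0.3006 V.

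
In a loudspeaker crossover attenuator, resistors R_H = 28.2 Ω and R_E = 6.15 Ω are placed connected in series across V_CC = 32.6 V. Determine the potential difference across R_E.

V ≈ 5.84 V

ΣR = 28.2 + 6.15 = 34.35 Ω.
V = V_CC · R/ΣR = 32.6 × 0.1790 = 5.837 V.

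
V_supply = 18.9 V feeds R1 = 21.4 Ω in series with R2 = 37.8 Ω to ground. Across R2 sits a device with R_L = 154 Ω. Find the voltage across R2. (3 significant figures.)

R2 ‖ R_L = (37.8 × 154)/(37.8 + 154) = 30.35 Ω.
Voltage divider with the loaded lower leg: V_out = 18.9 × 30.35/(21.4 + 30.35) = 18.9 × 0.5865 = 11.08 V.

V_out ≈ 11.1 V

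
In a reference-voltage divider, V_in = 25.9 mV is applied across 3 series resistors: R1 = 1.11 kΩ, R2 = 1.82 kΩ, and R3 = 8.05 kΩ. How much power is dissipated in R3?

The common current is I = 25.9/10.98 = 2.359 µA.
P(R3) = I²·R3 = (2.359)² × 8.05 = 44.79 nW.

P ≈ 44.8 nW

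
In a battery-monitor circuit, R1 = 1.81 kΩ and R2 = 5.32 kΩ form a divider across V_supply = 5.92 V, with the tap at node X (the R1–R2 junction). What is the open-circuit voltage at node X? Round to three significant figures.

V_th ≈ 4.42 V

V_th is the unloaded tap voltage: V_supply · R2/(R1+R2) = 5.92 × 0.7461 = 4.417 V.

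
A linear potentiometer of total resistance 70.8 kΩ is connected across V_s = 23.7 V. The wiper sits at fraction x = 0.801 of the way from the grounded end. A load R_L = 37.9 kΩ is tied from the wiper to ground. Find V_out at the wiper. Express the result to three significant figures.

Split the track: R_lower = x·R_p = 56.71 kΩ, R_upper = (1−x)·R_p = 14.09 kΩ.
R_L loads the lower segment: effective lower R = 22.72 kΩ.
V_out = 23.7 × 22.72/(14.09 + 22.72) = 14.63 V.

V_out ≈ 14.6 V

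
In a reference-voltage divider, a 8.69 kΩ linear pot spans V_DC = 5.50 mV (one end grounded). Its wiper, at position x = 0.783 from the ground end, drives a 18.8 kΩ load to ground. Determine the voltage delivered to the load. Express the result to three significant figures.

V_out ≈ 3.99 mV

The pot divides into 1.886 kΩ above the wiper and 6.804 kΩ below.
R_L loads the lower segment: effective lower R = 4.996 kΩ.
V_out = 5.50 × 4.996/(1.886 + 4.996) = 3.993 mV.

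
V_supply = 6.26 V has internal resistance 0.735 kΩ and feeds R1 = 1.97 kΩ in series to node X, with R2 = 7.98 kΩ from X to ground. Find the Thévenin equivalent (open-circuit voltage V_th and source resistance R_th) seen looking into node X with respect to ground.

V_th ≈ 4.68 V, R_th ≈ 2.02 kΩ

R1' = 0.735 + 1.97 = 2.705 kΩ (source resistance + R1).
With X open, the divider is unloaded: V_th = 6.26 × 7.98/10.69 = 4.675 V.
Zeroing V_supply shorts the top of R1' to ground, so R_th = R1' ‖ R2 = 2.020 kΩ.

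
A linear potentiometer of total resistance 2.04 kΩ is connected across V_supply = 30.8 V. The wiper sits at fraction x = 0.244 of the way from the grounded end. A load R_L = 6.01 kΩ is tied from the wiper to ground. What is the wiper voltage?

The pot divides into 1.542 kΩ above the wiper and 0.4978 kΩ below.
Lower segment in parallel with the load: 0.4978 ‖ 6.01 = 0.4597 kΩ.
Loaded-divider output: V_out = 30.8 × 0.2296 = 7.072 V.

V_out ≈ 7.07 V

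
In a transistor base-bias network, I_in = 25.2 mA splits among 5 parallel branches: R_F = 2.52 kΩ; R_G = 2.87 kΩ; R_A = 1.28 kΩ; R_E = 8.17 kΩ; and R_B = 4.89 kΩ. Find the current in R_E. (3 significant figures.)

Conductances: ΣG = 1/2.52 + 1/2.87 + 1/1.28 + 1/8.17 + 1/4.89 = 1.853 (1/kΩ).
R_E takes the fraction G_k/ΣG = 0.1224/1.853 = 0.06604, so I = 25.2 × 0.06604 = 1.664 mA.

I ≈ 1.66 mA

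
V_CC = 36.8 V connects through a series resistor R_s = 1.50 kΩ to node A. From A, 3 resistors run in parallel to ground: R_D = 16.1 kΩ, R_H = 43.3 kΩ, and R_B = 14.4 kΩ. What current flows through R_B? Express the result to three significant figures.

I ≈ 2.07 mA

Equivalent of the parallel group: R_p = 6.466 kΩ.
Node voltage V_A = V_CC · R_p/(R_s + R_p) = 36.8 × 0.8117 = 29.87 V.
Branch current I = V_A/R_B = 29.87/14.4 = 2.074 mA.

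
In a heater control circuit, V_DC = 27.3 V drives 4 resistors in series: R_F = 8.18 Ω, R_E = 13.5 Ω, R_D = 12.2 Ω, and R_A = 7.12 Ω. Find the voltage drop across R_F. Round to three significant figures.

V ≈ 5.45 V

ΣR = 8.18 + 13.5 + 12.2 + 7.12 = 41.00 Ω.
V = V_DC · R/ΣR = 27.3 × 0.1995 = 5.447 V.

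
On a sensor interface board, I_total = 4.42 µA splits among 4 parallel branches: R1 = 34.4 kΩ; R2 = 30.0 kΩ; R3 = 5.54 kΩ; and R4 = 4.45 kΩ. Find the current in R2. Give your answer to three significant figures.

Conductances: ΣG = 1/34.4 + 1/30.0 + 1/5.54 + 1/4.45 = 0.4676 (1/kΩ).
R2 takes the fraction G_k/ΣG = 0.03333/0.4676 = 0.07128, so I = 4.42 × 0.07128 = 0.3151 µA.

I ≈ 0.315 µA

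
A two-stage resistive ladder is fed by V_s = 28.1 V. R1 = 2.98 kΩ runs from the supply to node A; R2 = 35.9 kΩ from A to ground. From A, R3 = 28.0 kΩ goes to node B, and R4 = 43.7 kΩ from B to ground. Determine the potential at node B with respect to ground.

V_B ≈ 15.2 V

Looking into the second stage from A: R3 + R4 = 71.70 kΩ appears in parallel with R2.
Effective lower resistance at A: R2 ‖ 71.70 = 23.92 kΩ.
V_A = 28.1 × 23.92/(2.98 + 23.92) = 24.99 V.
Then the unloaded second divider: V_B = V_A × R4/(R3+R4) = 24.99 × 0.6095 = 15.23 V.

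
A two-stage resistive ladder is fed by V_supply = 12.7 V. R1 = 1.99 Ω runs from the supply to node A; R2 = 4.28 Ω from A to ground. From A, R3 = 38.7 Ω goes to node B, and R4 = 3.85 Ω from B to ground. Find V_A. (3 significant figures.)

Looking into the second stage from A: R3 + R4 = 42.55 Ω appears in parallel with R2.
R2 ‖ (R3+R4) = 3.889 Ω.
So V_A = 12.7 × 0.6615 = 8.401 V.

V_A ≈ 8.40 V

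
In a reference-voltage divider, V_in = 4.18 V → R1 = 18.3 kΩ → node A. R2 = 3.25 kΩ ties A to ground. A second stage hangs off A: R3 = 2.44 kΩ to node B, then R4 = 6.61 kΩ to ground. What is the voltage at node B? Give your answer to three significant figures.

V_B ≈ 0.353 V

Looking into the second stage from A: R3 + R4 = 9.050 kΩ appears in parallel with R2.
Effective lower resistance at A: R2 ‖ 9.050 = 2.391 kΩ.
First divider: V_A = V_in · 2.391/(18.3 + 2.391) = 0.4831 V.
Stage 2 is unloaded, so V_B = V_A · R4/(R3+R4) = 0.4831 × 6.61/9.050 = 0.3528 V.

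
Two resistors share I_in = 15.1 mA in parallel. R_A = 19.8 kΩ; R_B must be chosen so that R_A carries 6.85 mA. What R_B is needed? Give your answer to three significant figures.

R_B ≈ 16.4 kΩ

The fraction through R_A equals R_B/(R_A+R_B).
6.85/15.1 = R_B/(R_A + R_B) → R_B = R_A · (0.4536)/(1 − 0.4536) = 19.8 × 0.8303 = 16.44 kΩ.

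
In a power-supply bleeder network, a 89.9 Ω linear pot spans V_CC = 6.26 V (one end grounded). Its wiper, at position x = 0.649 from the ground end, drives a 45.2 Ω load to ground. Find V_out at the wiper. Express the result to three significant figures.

The pot divides into 31.55 Ω above the wiper and 58.35 Ω below.
R_L loads the lower segment: effective lower R = 25.47 Ω.
V_out = 6.26 × 25.47/(31.55 + 25.47) = 2.796 V.

V_out ≈ 2.80 V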